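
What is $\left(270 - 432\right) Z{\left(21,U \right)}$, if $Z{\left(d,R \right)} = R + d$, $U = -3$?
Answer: $-2916$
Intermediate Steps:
$\left(270 - 432\right) Z{\left(21,U \right)} = \left(270 - 432\right) \left(-3 + 21\right) = \left(-162\right) 18 = -2916$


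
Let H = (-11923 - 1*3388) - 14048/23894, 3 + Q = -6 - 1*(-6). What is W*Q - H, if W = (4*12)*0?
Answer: 182927541/11947 ≈ 15312.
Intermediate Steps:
W = 0 (W = 48*0 = 0)
Q = -3 (Q = -3 + (-6 - 1*(-6)) = -3 + (-6 + 6) = -3 + 0 = -3)
H = -182927541/11947 (H = (-11923 - 3388) - 14048/23894 = -15311 - 1*7024/11947 = -15311 - 7024/11947 = -182927541/11947 ≈ -15312.)
W*Q - H = 0*(-3) - 1*(-182927541/11947) = 0 + 182927541/11947 = 182927541/11947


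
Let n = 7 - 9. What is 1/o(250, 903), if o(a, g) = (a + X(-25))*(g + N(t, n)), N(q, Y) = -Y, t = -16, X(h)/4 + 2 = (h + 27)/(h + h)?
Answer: 5/1094326 ≈ 4.5690e-6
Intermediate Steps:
X(h) = -8 + 2*(27 + h)/h (X(h) = -8 + 4*((h + 27)/(h + h)) = -8 + 4*((27 + h)/((2*h))) = -8 + 4*((27 + h)*(1/(2*h))) = -8 + 4*((27 + h)/(2*h)) = -8 + 2*(27 + h)/h)
n = -2
o(a, g) = (2 + g)*(-204/25 + a) (o(a, g) = (a + (-6 + 54/(-25)))*(g - 1*(-2)) = (a + (-6 + 54*(-1/25)))*(g + 2) = (a + (-6 - 54/25))*(2 + g) = (a - 204/25)*(2 + g) = (-204/25 + a)*(2 + g) = (2 + g)*(-204/25 + a))
1/o(250, 903) = 1/(-408/25 + 2*250 - 204/25*903 + 250*903) = 1/(-408/25 + 500 - 184212/25 + 225750) = 1/(1094326/5) = 5/1094326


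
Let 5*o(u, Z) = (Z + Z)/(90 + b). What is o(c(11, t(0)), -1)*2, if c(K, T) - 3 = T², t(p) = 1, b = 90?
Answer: -1/225 ≈ -0.0044444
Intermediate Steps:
c(K, T) = 3 + T²
o(u, Z) = Z/450 (o(u, Z) = ((Z + Z)/(90 + 90))/5 = ((2*Z)/180)/5 = ((2*Z)*(1/180))/5 = (Z/90)/5 = Z/450)
o(c(11, t(0)), -1)*2 = ((1/450)*(-1))*2 = -1/450*2 = -1/225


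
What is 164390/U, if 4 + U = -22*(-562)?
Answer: 16439/1236 ≈ 13.300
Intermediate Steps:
U = 12360 (U = -4 - 22*(-562) = -4 + 12364 = 12360)
164390/U = 164390/12360 = 164390*(1/12360) = 16439/1236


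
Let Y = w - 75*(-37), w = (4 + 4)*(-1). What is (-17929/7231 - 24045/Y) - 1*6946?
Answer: -139200276380/20008177 ≈ -6957.2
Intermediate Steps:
w = -8 (w = 8*(-1) = -8)
Y = 2767 (Y = -8 - 75*(-37) = -8 + 2775 = 2767)
(-17929/7231 - 24045/Y) - 1*6946 = (-17929/7231 - 24045/2767) - 1*6946 = (-17929*1/7231 - 24045*1/2767) - 6946 = (-17929/7231 - 24045/2767) - 6946 = -223478938/20008177 - 6946 = -139200276380/20008177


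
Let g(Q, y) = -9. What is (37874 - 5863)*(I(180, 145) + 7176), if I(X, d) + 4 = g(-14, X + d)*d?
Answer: 187808537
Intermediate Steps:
I(X, d) = -4 - 9*d
(37874 - 5863)*(I(180, 145) + 7176) = (37874 - 5863)*((-4 - 9*145) + 7176) = 32011*((-4 - 1305) + 7176) = 32011*(-1309 + 7176) = 32011*5867 = 187808537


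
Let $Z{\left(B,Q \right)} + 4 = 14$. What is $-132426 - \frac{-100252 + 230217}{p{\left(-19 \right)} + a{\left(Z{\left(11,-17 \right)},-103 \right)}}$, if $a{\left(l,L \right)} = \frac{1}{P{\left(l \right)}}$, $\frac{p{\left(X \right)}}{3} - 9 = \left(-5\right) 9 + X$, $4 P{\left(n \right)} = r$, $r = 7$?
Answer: $- \frac{151512571}{1151} \approx -1.3164 \cdot 10^{5}$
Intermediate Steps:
$Z{\left(B,Q \right)} = 10$ ($Z{\left(B,Q \right)} = -4 + 14 = 10$)
$P{\left(n \right)} = \frac{7}{4}$ ($P{\left(n \right)} = \frac{1}{4} \cdot 7 = \frac{7}{4}$)
$p{\left(X \right)} = -108 + 3 X$ ($p{\left(X \right)} = 27 + 3 \left(\left(-5\right) 9 + X\right) = 27 + 3 \left(-45 + X\right) = 27 + \left(-135 + 3 X\right) = -108 + 3 X$)
$a{\left(l,L \right)} = \frac{4}{7}$ ($a{\left(l,L \right)} = \frac{1}{\frac{7}{4}} = \frac{4}{7}$)
$-132426 - \frac{-100252 + 230217}{p{\left(-19 \right)} + a{\left(Z{\left(11,-17 \right)},-103 \right)}} = -132426 - \frac{-100252 + 230217}{\left(-108 + 3 \left(-19\right)\right) + \frac{4}{7}} = -132426 - \frac{129965}{\left(-108 - 57\right) + \frac{4}{7}} = -132426 - \frac{129965}{-165 + \frac{4}{7}} = -132426 - \frac{129965}{- \frac{1151}{7}} = -132426 - 129965 \left(- \frac{7}{1151}\right) = -132426 - - \frac{909755}{1151} = -132426 + \frac{909755}{1151} = - \frac{151512571}{1151}$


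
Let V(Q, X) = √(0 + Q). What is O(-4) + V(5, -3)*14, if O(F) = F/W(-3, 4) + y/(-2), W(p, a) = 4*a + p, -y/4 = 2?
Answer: 48/13 + 14*√5 ≈ 34.997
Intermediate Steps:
y = -8 (y = -4*2 = -8)
W(p, a) = p + 4*a
V(Q, X) = √Q
O(F) = 4 + F/13 (O(F) = F/(-3 + 4*4) - 8/(-2) = F/(-3 + 16) - 8*(-½) = F/13 + 4 = 4 + F/13)
O(-4) + V(5, -3)*14 = (4 + (1/13)*(-4)) + √5*14 = (4 - 4/13) + 14*√5 = 48/13 + 14*√5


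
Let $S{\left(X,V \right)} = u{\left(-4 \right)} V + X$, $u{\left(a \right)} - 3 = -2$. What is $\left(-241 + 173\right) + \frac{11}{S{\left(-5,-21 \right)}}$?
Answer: $- \frac{1779}{26} \approx -68.423$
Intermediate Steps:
$u{\left(a \right)} = 1$ ($u{\left(a \right)} = 3 - 2 = 1$)
$S{\left(X,V \right)} = V + X$ ($S{\left(X,V \right)} = 1 V + X = V + X$)
$\left(-241 + 173\right) + \frac{11}{S{\left(-5,-21 \right)}} = \left(-241 + 173\right) + \frac{11}{-21 - 5} = -68 + \frac{11}{-26} = -68 + 11 \left(- \frac{1}{26}\right) = -68 - \frac{11}{26} = - \frac{1779}{26}$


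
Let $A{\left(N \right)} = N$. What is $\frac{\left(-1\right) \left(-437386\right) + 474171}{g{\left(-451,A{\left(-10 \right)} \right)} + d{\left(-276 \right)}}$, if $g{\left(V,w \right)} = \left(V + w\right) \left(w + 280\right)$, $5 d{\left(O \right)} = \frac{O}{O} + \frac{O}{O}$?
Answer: $- \frac{4557785}{622348} \approx -7.3235$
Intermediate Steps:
$d{\left(O \right)} = \frac{2}{5}$ ($d{\left(O \right)} = \frac{\frac{O}{O} + \frac{O}{O}}{5} = \frac{1 + 1}{5} = \frac{1}{5} \cdot 2 = \frac{2}{5}$)
$g{\left(V,w \right)} = \left(280 + w\right) \left(V + w\right)$ ($g{\left(V,w \right)} = \left(V + w\right) \left(280 + w\right) = \left(280 + w\right) \left(V + w\right)$)
$\frac{\left(-1\right) \left(-437386\right) + 474171}{g{\left(-451,A{\left(-10 \right)} \right)} + d{\left(-276 \right)}} = \frac{\left(-1\right) \left(-437386\right) + 474171}{\left(\left(-10\right)^{2} + 280 \left(-451\right) + 280 \left(-10\right) - -4510\right) + \frac{2}{5}} = \frac{437386 + 474171}{\left(100 - 126280 - 2800 + 4510\right) + \frac{2}{5}} = \frac{911557}{-124470 + \frac{2}{5}} = \frac{911557}{- \frac{622348}{5}} = 911557 \left(- \frac{5}{622348}\right) = - \frac{4557785}{622348}$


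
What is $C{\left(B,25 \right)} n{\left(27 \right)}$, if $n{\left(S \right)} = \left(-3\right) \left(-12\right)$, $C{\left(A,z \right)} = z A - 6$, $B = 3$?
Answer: $2484$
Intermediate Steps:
$C{\left(A,z \right)} = -6 + A z$ ($C{\left(A,z \right)} = A z - 6 = -6 + A z$)
$n{\left(S \right)} = 36$
$C{\left(B,25 \right)} n{\left(27 \right)} = \left(-6 + 3 \cdot 25\right) 36 = \left(-6 + 75\right) 36 = 69 \cdot 36 = 2484$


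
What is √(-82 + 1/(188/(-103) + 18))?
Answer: I*√4641306/238 ≈ 9.052*I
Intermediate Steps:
√(-82 + 1/(188/(-103) + 18)) = √(-82 + 1/(188*(-1/103) + 18)) = √(-82 + 1/(-188/103 + 18)) = √(-82 + 1/(1666/103)) = √(-82 + 103/1666) = √(-136509/1666) = I*√4641306/238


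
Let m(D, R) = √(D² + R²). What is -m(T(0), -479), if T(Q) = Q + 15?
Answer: -√229666 ≈ -479.23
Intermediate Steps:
T(Q) = 15 + Q
-m(T(0), -479) = -√((15 + 0)² + (-479)²) = -√(15² + 229441) = -√(225 + 229441) = -√229666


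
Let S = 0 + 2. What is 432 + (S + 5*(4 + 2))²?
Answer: 1456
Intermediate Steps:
S = 2
432 + (S + 5*(4 + 2))² = 432 + (2 + 5*(4 + 2))² = 432 + (2 + 5*6)² = 432 + (2 + 30)² = 432 + 32² = 432 + 1024 = 1456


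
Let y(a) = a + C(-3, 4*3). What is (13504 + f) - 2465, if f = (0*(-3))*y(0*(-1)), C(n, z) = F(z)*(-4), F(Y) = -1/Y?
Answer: 11039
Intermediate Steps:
C(n, z) = 4/z (C(n, z) = -1/z*(-4) = 4/z)
y(a) = ⅓ + a (y(a) = a + 4/((4*3)) = a + 4/12 = a + 4*(1/12) = a + ⅓ = ⅓ + a)
f = 0 (f = (0*(-3))*(⅓ + 0*(-1)) = 0*(⅓ + 0) = 0*(⅓) = 0)
(13504 + f) - 2465 = (13504 + 0) - 2465 = 13504 - 2465 = 11039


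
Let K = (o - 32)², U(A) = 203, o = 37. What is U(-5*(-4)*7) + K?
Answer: 228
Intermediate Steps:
K = 25 (K = (37 - 32)² = 5² = 25)
U(-5*(-4)*7) + K = 203 + 25 = 228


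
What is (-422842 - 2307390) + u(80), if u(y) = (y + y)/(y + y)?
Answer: -2730231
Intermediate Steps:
u(y) = 1 (u(y) = (2*y)/((2*y)) = (2*y)*(1/(2*y)) = 1)
(-422842 - 2307390) + u(80) = (-422842 - 2307390) + 1 = -2730232 + 1 = -2730231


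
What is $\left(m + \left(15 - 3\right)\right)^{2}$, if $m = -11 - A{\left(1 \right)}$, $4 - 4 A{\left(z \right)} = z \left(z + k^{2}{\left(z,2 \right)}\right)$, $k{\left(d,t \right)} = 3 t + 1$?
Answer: $\frac{625}{4} \approx 156.25$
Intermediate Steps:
$k{\left(d,t \right)} = 1 + 3 t$
$A{\left(z \right)} = 1 - \frac{z \left(49 + z\right)}{4}$ ($A{\left(z \right)} = 1 - \frac{z \left(z + \left(1 + 3 \cdot 2\right)^{2}\right)}{4} = 1 - \frac{z \left(z + \left(1 + 6\right)^{2}\right)}{4} = 1 - \frac{z \left(z + 7^{2}\right)}{4} = 1 - \frac{z \left(z + 49\right)}{4} = 1 - \frac{z \left(49 + z\right)}{4}$)
$m = \frac{1}{2}$ ($m = -11 - \left(1 - \frac{49}{4} - \frac{1^{2}}{4}\right) = -11 - \left(1 - \frac{49}{4} - \frac{1}{4}\right) = -11 - - \frac{23}{2} = -11 + \frac{23}{2} = \frac{1}{2} \approx 0.5$)
$\left(m + \left(15 - 3\right)\right)^{2} = \left(\frac{1}{2} + \left(15 - 3\right)\right)^{2} = \left(\frac{1}{2} + 12\right)^{2} = \left(\frac{25}{2}\right)^{2} = \frac{625}{4}$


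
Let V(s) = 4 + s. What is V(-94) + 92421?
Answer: 92331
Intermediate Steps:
V(-94) + 92421 = (4 - 94) + 92421 = -90 + 92421 = 92331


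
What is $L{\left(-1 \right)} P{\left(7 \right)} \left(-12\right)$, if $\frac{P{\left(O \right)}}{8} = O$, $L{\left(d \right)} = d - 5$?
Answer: $4032$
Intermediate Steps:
$L{\left(d \right)} = -5 + d$
$P{\left(O \right)} = 8 O$
$L{\left(-1 \right)} P{\left(7 \right)} \left(-12\right) = \left(-5 - 1\right) 8 \cdot 7 \left(-12\right) = \left(-6\right) 56 \left(-12\right) = \left(-336\right) \left(-12\right) = 4032$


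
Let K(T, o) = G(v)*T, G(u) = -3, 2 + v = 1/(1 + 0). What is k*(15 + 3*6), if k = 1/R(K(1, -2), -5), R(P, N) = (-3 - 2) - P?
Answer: -33/2 ≈ -16.500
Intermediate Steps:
v = -1 (v = -2 + 1/(1 + 0) = -2 + 1/1 = -2 + 1 = -1)
K(T, o) = -3*T
R(P, N) = -5 - P
k = -½ (k = 1/(-5 - (-3)) = 1/(-5 - 1*(-3)) = 1/(-5 + 3) = 1/(-2) = -½ ≈ -0.50000)
k*(15 + 3*6) = -(15 + 3*6)/2 = -(15 + 18)/2 = -½*33 = -33/2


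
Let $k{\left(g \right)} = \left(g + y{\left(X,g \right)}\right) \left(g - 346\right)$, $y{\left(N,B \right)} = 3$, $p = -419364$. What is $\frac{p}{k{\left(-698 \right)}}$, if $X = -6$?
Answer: $- \frac{11649}{20155} \approx -0.57797$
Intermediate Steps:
$k{\left(g \right)} = \left(-346 + g\right) \left(3 + g\right)$ ($k{\left(g \right)} = \left(g + 3\right) \left(g - 346\right) = \left(3 + g\right) \left(-346 + g\right) = \left(-346 + g\right) \left(3 + g\right)$)
$\frac{p}{k{\left(-698 \right)}} = - \frac{419364}{-1038 + \left(-698\right)^{2} - -239414} = - \frac{419364}{-1038 + 487204 + 239414} = - \frac{419364}{725580} = \left(-419364\right) \frac{1}{725580} = - \frac{11649}{20155}$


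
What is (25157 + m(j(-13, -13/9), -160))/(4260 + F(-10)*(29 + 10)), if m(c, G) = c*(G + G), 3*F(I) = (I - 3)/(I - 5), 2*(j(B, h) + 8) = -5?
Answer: 427755/64069 ≈ 6.6765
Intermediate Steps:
j(B, h) = -21/2 (j(B, h) = -8 + (½)*(-5) = -8 - 5/2 = -21/2)
F(I) = (-3 + I)/(3*(-5 + I)) (F(I) = ((I - 3)/(I - 5))/3 = ((-3 + I)/(-5 + I))/3 = (-3 + I)/(3*(-5 + I)))
m(c, G) = 2*G*c (m(c, G) = c*(2*G) = 2*G*c)
(25157 + m(j(-13, -13/9), -160))/(4260 + F(-10)*(29 + 10)) = (25157 + 2*(-160)*(-21/2))/(4260 + ((-3 - 10)/(3*(-5 - 10)))*(29 + 10)) = (25157 + 3360)/(4260 + ((⅓)*(-13)/(-15))*39) = 28517/(4260 + ((⅓)*(-1/15)*(-13))*39) = 28517/(4260 + (13/45)*39) = 28517/(4260 + 169/15) = 28517/(64069/15) = 28517*(15/64069) = 427755/64069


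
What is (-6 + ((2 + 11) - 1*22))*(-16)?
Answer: 240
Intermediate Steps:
(-6 + ((2 + 11) - 1*22))*(-16) = (-6 + (13 - 22))*(-16) = (-6 - 9)*(-16) = -15*(-16) = 240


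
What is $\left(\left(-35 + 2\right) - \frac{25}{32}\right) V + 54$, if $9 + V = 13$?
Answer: $- \frac{649}{8} \approx -81.125$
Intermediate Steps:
$V = 4$ ($V = -9 + 13 = 4$)
$\left(\left(-35 + 2\right) - \frac{25}{32}\right) V + 54 = \left(\left(-35 + 2\right) - \frac{25}{32}\right) 4 + 54 = \left(-33 - \frac{25}{32}\right) 4 + 54 = \left(- \frac{1081}{32}\right) 4 + 54 = - \frac{1081}{8} + 54 = - \frac{649}{8}$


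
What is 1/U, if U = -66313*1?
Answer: -1/66313 ≈ -1.5080e-5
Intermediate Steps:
U = -66313
1/U = 1/(-66313) = -1/66313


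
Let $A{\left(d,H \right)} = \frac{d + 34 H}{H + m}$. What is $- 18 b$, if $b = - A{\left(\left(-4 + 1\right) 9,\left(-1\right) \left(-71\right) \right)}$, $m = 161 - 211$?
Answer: $2046$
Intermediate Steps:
$m = -50$ ($m = 161 - 211 = -50$)
$A{\left(d,H \right)} = \frac{d + 34 H}{-50 + H}$ ($A{\left(d,H \right)} = \frac{d + 34 H}{H - 50} = \frac{d + 34 H}{-50 + H}$)
$b = - \frac{341}{3}$ ($b = - \frac{\left(-4 + 1\right) 9 + 34 \left(\left(-1\right) \left(-71\right)\right)}{-50 - -71} = - \frac{\left(-3\right) 9 + 34 \cdot 71}{-50 + 71} = - \frac{-27 + 2414}{21} = - \frac{2387}{21} = \left(-1\right) \frac{341}{3} = - \frac{341}{3} \approx -113.67$)
$- 18 b = \left(-18\right) \left(- \frac{341}{3}\right) = 2046$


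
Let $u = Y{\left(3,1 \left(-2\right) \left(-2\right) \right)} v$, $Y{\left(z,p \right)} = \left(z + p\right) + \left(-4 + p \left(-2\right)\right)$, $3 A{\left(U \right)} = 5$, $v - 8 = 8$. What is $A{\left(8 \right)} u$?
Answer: $- \frac{400}{3} \approx -133.33$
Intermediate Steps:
$v = 16$ ($v = 8 + 8 = 16$)
$A{\left(U \right)} = \frac{5}{3}$ ($A{\left(U \right)} = \frac{1}{3} \cdot 5 = \frac{5}{3}$)
$Y{\left(z,p \right)} = -4 + z - p$ ($Y{\left(z,p \right)} = \left(p + z\right) - \left(4 + 2 p\right) = -4 + z - p$)
$u = -80$ ($u = \left(-4 + 3 - 1 \left(-2\right) \left(-2\right)\right) 16 = \left(-4 + 3 - \left(-2\right) \left(-2\right)\right) 16 = \left(-4 + 3 - 4\right) 16 = \left(-5\right) 16 = -80$)
$A{\left(8 \right)} u = \frac{5}{3} \left(-80\right) = - \frac{400}{3}$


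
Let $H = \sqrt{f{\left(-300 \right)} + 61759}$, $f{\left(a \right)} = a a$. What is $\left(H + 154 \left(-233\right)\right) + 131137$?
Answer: $95255 + \sqrt{151759} \approx 95645.0$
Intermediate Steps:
$f{\left(a \right)} = a^{2}$
$H = \sqrt{151759}$ ($H = \sqrt{\left(-300\right)^{2} + 61759} = \sqrt{90000 + 61759} = \sqrt{151759} \approx 389.56$)
$\left(H + 154 \left(-233\right)\right) + 131137 = \left(\sqrt{151759} + 154 \left(-233\right)\right) + 131137 = \left(\sqrt{151759} - 35882\right) + 131137 = \left(-35882 + \sqrt{151759}\right) + 131137 = 95255 + \sqrt{151759}$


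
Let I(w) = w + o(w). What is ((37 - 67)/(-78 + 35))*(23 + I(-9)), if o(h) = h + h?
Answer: -120/43 ≈ -2.7907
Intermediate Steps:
o(h) = 2*h
I(w) = 3*w (I(w) = w + 2*w = 3*w)
((37 - 67)/(-78 + 35))*(23 + I(-9)) = ((37 - 67)/(-78 + 35))*(23 + 3*(-9)) = (-30/(-43))*(23 - 27) = -30*(-1/43)*(-4) = (30/43)*(-4) = -120/43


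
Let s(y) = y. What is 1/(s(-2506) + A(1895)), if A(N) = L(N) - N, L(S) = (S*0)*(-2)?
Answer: -1/4401 ≈ -0.00022722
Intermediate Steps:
L(S) = 0 (L(S) = 0*(-2) = 0)
A(N) = -N (A(N) = 0 - N = -N)
1/(s(-2506) + A(1895)) = 1/(-2506 - 1*1895) = 1/(-2506 - 1895) = 1/(-4401) = -1/4401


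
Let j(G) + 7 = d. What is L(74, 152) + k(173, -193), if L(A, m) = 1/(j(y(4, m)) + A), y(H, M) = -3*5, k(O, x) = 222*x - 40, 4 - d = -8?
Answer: -3387993/79 ≈ -42886.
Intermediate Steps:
d = 12 (d = 4 - 1*(-8) = 4 + 8 = 12)
k(O, x) = -40 + 222*x
y(H, M) = -15
j(G) = 5 (j(G) = -7 + 12 = 5)
L(A, m) = 1/(5 + A)
L(74, 152) + k(173, -193) = 1/(5 + 74) + (-40 + 222*(-193)) = 1/79 + (-40 - 42846) = 1/79 - 42886 = -3387993/79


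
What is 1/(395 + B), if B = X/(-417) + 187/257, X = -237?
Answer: 35723/14156881 ≈ 0.0025234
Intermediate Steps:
B = 46296/35723 (B = -237/(-417) + 187/257 = -237*(-1/417) + 187*(1/257) = 79/139 + 187/257 = 46296/35723 ≈ 1.2960)
1/(395 + B) = 1/(395 + 46296/35723) = 1/(14156881/35723) = 35723/14156881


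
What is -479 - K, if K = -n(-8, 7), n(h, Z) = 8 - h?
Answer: -463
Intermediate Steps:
K = -16 (K = -(8 - 1*(-8)) = -(8 + 8) = -1*16 = -16)
-479 - K = -479 - 1*(-16) = -479 + 16 = -463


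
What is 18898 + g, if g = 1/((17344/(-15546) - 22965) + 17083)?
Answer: 864195289511/45729458 ≈ 18898.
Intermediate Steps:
g = -7773/45729458 (g = 1/((17344*(-1/15546) - 22965) + 17083) = 1/((-8672/7773 - 22965) + 17083) = 1/(-178515617/7773 + 17083) = 1/(-45729458/7773) = -7773/45729458 ≈ -0.00016998)
18898 + g = 18898 - 7773/45729458 = 864195289511/45729458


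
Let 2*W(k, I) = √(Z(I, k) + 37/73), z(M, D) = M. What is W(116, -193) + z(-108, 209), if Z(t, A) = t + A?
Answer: -108 + 2*I*√25477/73 ≈ -108.0 + 4.373*I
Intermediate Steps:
Z(t, A) = A + t
W(k, I) = √(37/73 + I + k)/2 (W(k, I) = √((k + I) + 37/73)/2 = √((I + k) + 37*(1/73))/2 = √((I + k) + 37/73)/2 = √(37/73 + I + k)/2)
W(116, -193) + z(-108, 209) = √(2701 + 5329*(-193) + 5329*116)/146 - 108 = √(2701 - 1028497 + 618164)/146 - 108 = √(-407632)/146 - 108 = (4*I*√25477)/146 - 108 = 2*I*√25477/73 - 108 = -108 + 2*I*√25477/73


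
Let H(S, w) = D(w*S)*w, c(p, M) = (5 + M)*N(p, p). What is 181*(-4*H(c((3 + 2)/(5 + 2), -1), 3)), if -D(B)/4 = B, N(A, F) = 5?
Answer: 521280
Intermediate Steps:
D(B) = -4*B
c(p, M) = 25 + 5*M (c(p, M) = (5 + M)*5 = 25 + 5*M)
H(S, w) = -4*S*w² (H(S, w) = (-4*w*S)*w = (-4*S*w)*w = -4*S*w²)
181*(-4*H(c((3 + 2)/(5 + 2), -1), 3)) = 181*(-(-16)*(25 + 5*(-1))*3²) = 181*(-(-16)*(25 - 5)*9) = 181*(-(-16)*20*9) = 181*(-4*(-720)) = 181*2880 = 521280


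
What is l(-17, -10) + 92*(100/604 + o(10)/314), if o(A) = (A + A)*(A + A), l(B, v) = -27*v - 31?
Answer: 8805473/23707 ≈ 371.43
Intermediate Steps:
l(B, v) = -31 - 27*v
o(A) = 4*A**2 (o(A) = (2*A)*(2*A) = 4*A**2)
l(-17, -10) + 92*(100/604 + o(10)/314) = (-31 - 27*(-10)) + 92*(100/604 + (4*10**2)/314) = (-31 + 270) + 92*(100*(1/604) + (4*100)*(1/314)) = 239 + 92*(25/151 + 400*(1/314)) = 239 + 92*(25/151 + 200/157) = 239 + 92*(34125/23707) = 239 + 3139500/23707 = 8805473/23707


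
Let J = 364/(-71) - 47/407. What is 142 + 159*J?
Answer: -19982741/28897 ≈ -691.52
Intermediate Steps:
J = -151485/28897 (J = 364*(-1/71) - 47*1/407 = -364/71 - 47/407 = -151485/28897 ≈ -5.2422)
142 + 159*J = 142 + 159*(-151485/28897) = 142 - 24086115/28897 = -19982741/28897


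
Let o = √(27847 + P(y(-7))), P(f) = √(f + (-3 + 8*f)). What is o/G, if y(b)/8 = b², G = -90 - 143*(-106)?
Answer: √(27847 + 5*√141)/15068 ≈ 0.011087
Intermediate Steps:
G = 15068 (G = -90 + 15158 = 15068)
y(b) = 8*b²
P(f) = √(-3 + 9*f)
o = √(27847 + 5*√141) (o = √(27847 + √(-3 + 9*(8*(-7)²))) = √(27847 + √(-3 + 9*(8*49))) = √(27847 + √(-3 + 9*392)) = √(27847 + √(-3 + 3528)) = √(27847 + √3525) = √(27847 + 5*√141) ≈ 167.05)
o/G = √(27847 + 5*√141)/15068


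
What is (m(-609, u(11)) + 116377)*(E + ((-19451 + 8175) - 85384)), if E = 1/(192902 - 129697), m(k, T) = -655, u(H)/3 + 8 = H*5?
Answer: -706991442790878/63205 ≈ -1.1186e+10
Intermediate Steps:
u(H) = -24 + 15*H (u(H) = -24 + 3*(H*5) = -24 + 3*(5*H) = -24 + 15*H)
E = 1/63205 ≈ 1.5822e-5
(m(-609, u(11)) + 116377)*(E + ((-19451 + 8175) - 85384)) = (-655 + 116377)*(1/63205 + ((-19451 + 8175) - 85384)) = 115722*(1/63205 + (-11276 - 85384)) = 115722*(1/63205 - 96660) = 115722*(-6109395299/63205) = -706991442790878/63205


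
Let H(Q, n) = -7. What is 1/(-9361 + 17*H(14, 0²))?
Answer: -1/9480 ≈ -0.00010549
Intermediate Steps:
1/(-9361 + 17*H(14, 0²)) = 1/(-9361 + 17*(-7)) = 1/(-9361 - 119) = 1/(-9480) = -1/9480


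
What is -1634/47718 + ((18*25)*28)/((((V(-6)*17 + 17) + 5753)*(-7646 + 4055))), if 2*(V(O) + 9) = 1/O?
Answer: -1065135601/30547942227 ≈ -0.034868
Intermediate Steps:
V(O) = -9 + 1/(2*O)
-1634/47718 + ((18*25)*28)/((((V(-6)*17 + 17) + 5753)*(-7646 + 4055))) = -1634/47718 + ((18*25)*28)/(((((-9 + (1/2)/(-6))*17 + 17) + 5753)*(-7646 + 4055))) = -1634*1/47718 + (450*28)/(((((-9 + (1/2)*(-1/6))*17 + 17) + 5753)*(-3591))) = -817/23859 + 12600/(((((-9 - 1/12)*17 + 17) + 5753)*(-3591))) = -817/23859 + 12600/((((-109/12*17 + 17) + 5753)*(-3591))) = -817/23859 + 12600/((((-1853/12 + 17) + 5753)*(-3591))) = -817/23859 + 12600/(((-1649/12 + 5753)*(-3591))) = -817/23859 + 12600/(((67387/12)*(-3591))) = -817/23859 + 12600/(-80662239/4) = -817/23859 + 12600*(-4/80662239) = -817/23859 - 800/1280353 = -1065135601/30547942227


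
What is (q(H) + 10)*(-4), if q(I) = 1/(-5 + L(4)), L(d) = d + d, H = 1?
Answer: -124/3 ≈ -41.333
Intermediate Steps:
L(d) = 2*d
q(I) = ⅓ (q(I) = 1/(-5 + 2*4) = 1/(-5 + 8) = 1/3 = ⅓)
(q(H) + 10)*(-4) = (⅓ + 10)*(-4) = (31/3)*(-4) = -124/3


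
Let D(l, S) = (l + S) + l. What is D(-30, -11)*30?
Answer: -2130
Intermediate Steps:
D(l, S) = S + 2*l (D(l, S) = (S + l) + l = S + 2*l)
D(-30, -11)*30 = (-11 + 2*(-30))*30 = (-11 - 60)*30 = -71*30 = -2130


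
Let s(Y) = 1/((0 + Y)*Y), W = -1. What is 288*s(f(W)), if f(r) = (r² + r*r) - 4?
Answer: 72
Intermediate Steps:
f(r) = -4 + 2*r² (f(r) = (r² + r²) - 4 = 2*r² - 4 = -4 + 2*r²)
s(Y) = Y⁻² (s(Y) = 1/(Y*Y) = Y⁻²)
288*s(f(W)) = 288/(-4 + 2*(-1)²)² = 288/(-4 + 2*1)² = 288/(-4 + 2)² = 288/(-2)² = 288*(¼) = 72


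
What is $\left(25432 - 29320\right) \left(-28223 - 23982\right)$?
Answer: $202973040$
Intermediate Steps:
$\left(25432 - 29320\right) \left(-28223 - 23982\right) = \left(-3888\right) \left(-52205\right) = 202973040$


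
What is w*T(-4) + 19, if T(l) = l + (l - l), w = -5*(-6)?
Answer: -101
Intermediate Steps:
w = 30
T(l) = l (T(l) = l + 0 = l)
w*T(-4) + 19 = 30*(-4) + 19 = -120 + 19 = -101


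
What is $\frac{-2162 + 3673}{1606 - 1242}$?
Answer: $\frac{1511}{364} \approx 4.1511$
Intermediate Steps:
$\frac{-2162 + 3673}{1606 - 1242} = \frac{1511}{364}$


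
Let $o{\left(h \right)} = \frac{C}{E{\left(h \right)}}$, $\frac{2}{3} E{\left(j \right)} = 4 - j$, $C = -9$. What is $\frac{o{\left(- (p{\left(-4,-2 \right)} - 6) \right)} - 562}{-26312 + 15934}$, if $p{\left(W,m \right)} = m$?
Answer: $\frac{1121}{20756} \approx 0.054008$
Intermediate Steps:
$E{\left(j \right)} = 6 - \frac{3 j}{2}$ ($E{\left(j \right)} = \frac{3 \left(4 - j\right)}{2} = 6 - \frac{3 j}{2}$)
$o{\left(h \right)} = - \frac{9}{6 - \frac{3 h}{2}}$
$\frac{o{\left(- (p{\left(-4,-2 \right)} - 6) \right)} - 562}{-26312 + 15934} = \frac{\frac{6}{-4 - \left(-2 - 6\right)} - 562}{-26312 + 15934} = \frac{\frac{6}{-4 - -8} - 562}{-10378} = \left(\frac{6}{-4 + 8} - 562\right) \left(- \frac{1}{10378}\right) = \left(\frac{6}{4} - 562\right) \left(- \frac{1}{10378}\right) = \left(6 \cdot \frac{1}{4} - 562\right) \left(- \frac{1}{10378}\right) = \left(\frac{3}{2} - 562\right) \left(- \frac{1}{10378}\right) = \left(- \frac{1121}{2}\right) \left(- \frac{1}{10378}\right) = \frac{1121}{20756}$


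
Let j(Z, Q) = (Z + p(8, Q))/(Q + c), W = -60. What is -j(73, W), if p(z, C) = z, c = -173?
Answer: 81/233 ≈ 0.34764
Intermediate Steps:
j(Z, Q) = (8 + Z)/(-173 + Q) (j(Z, Q) = (Z + 8)/(Q - 173) = (8 + Z)/(-173 + Q))
-j(73, W) = -(8 + 73)/(-173 - 60) = -81/(-233) = -(-1)*81/233 = -1*(-81/233) = 81/233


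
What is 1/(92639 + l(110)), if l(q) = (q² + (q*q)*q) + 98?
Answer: 1/1435837 ≈ 6.9646e-7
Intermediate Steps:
l(q) = 98 + q² + q³ (l(q) = (q² + q²*q) + 98 = (q² + q³) + 98 = 98 + q² + q³)
1/(92639 + l(110)) = 1/(92639 + (98 + 110² + 110³)) = 1/(92639 + (98 + 12100 + 1331000)) = 1/(92639 + 1343198) = 1/1435837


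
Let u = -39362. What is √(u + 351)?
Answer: I*√39011 ≈ 197.51*I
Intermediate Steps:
√(u + 351) = √(-39362 + 351) = √(-39011) = I*√39011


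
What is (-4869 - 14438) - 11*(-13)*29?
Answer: -15160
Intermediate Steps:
(-4869 - 14438) - 11*(-13)*29 = -19307 + 143*29 = -19307 + 4147 = -15160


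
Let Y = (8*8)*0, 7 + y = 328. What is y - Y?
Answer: 321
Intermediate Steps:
y = 321 (y = -7 + 328 = 321)
Y = 0 (Y = 64*0 = 0)
y - Y = 321 - 1*0 = 321 + 0 = 321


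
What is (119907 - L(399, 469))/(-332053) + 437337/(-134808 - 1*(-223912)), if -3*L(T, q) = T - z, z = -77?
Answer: 403562195095/88761751536 ≈ 4.5466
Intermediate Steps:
L(T, q) = -77/3 - T/3 (L(T, q) = -(T - 1*(-77))/3 = -(T + 77)/3 = -(77 + T)/3 = -77/3 - T/3)
(119907 - L(399, 469))/(-332053) + 437337/(-134808 - 1*(-223912)) = (119907 - (-77/3 - 1/3*399))/(-332053) + 437337/(-134808 - 1*(-223912)) = (119907 - (-77/3 - 133))*(-1/332053) + 437337/(-134808 + 223912) = (119907 - 1*(-476/3))*(-1/332053) + 437337/89104 = (119907 + 476/3)*(-1/332053) + 437337*(1/89104) = (360197/3)*(-1/332053) + 437337/89104 = -360197/996159 + 437337/89104 = 403562195095/88761751536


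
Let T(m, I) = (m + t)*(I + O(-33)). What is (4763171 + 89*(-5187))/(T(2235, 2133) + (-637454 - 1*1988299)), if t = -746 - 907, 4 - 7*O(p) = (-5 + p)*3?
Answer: -30110696/9621753 ≈ -3.1294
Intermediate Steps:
O(p) = 19/7 - 3*p/7 (O(p) = 4/7 - (-5 + p)*3/7 = 4/7 - (-15 + 3*p)/7 = 4/7 + (15/7 - 3*p/7) = 19/7 - 3*p/7)
t = -1653
T(m, I) = (-1653 + m)*(118/7 + I) (T(m, I) = (m - 1653)*(I + (19/7 - 3/7*(-33))) = (-1653 + m)*(I + (19/7 + 99/7)) = (-1653 + m)*(I + 118/7) = (-1653 + m)*(118/7 + I))
(4763171 + 89*(-5187))/(T(2235, 2133) + (-637454 - 1*1988299)) = (4763171 + 89*(-5187))/((-195054/7 - 1653*2133 + (118/7)*2235 + 2133*2235) + (-637454 - 1*1988299)) = (4763171 - 461643)/((-195054/7 - 3525849 + 263730/7 + 4767255) + (-637454 - 1988299)) = 4301528/(8758518/7 - 2625753) = 4301528/(-9621753/7) = 4301528*(-7/9621753) = -30110696/9621753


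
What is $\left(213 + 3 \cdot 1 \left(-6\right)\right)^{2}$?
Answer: $38025$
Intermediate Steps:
$\left(213 + 3 \cdot 1 \left(-6\right)\right)^{2} = \left(213 + 3 \left(-6\right)\right)^{2} = \left(213 - 18\right)^{2} = 195^{2} = 38025$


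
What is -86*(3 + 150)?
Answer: -13158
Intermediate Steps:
-86*(3 + 150) = -86*153 = -13158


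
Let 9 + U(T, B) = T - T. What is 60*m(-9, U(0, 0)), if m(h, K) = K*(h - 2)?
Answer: 5940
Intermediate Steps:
U(T, B) = -9 (U(T, B) = -9 + (T - T) = -9 + 0 = -9)
m(h, K) = K*(-2 + h)
60*m(-9, U(0, 0)) = 60*(-9*(-2 - 9)) = 60*(-9*(-11)) = 60*99 = 5940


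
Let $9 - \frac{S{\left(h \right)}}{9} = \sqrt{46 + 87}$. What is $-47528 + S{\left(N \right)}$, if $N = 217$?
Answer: $-47447 - 9 \sqrt{133} \approx -47551.0$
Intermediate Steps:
$S{\left(h \right)} = 81 - 9 \sqrt{133}$ ($S{\left(h \right)} = 81 - 9 \sqrt{46 + 87} = 81 - 9 \sqrt{133}$)
$-47528 + S{\left(N \right)} = -47528 + \left(81 - 9 \sqrt{133}\right) = -47447 - 9 \sqrt{133}$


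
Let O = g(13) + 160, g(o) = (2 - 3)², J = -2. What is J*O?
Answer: -322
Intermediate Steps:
g(o) = 1 (g(o) = (-1)² = 1)
O = 161 (O = 1 + 160 = 161)
J*O = -2*161 = -322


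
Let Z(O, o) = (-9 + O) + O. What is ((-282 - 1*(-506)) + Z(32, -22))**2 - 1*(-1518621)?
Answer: 1596462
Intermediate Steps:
Z(O, o) = -9 + 2*O
((-282 - 1*(-506)) + Z(32, -22))**2 - 1*(-1518621) = ((-282 - 1*(-506)) + (-9 + 2*32))**2 - 1*(-1518621) = ((-282 + 506) + (-9 + 64))**2 + 1518621 = (224 + 55)**2 + 1518621 = 279**2 + 1518621 = 77841 + 1518621 = 1596462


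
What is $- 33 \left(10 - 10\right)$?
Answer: $0$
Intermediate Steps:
$- 33 \left(10 - 10\right) = \left(-33\right) 0 = 0$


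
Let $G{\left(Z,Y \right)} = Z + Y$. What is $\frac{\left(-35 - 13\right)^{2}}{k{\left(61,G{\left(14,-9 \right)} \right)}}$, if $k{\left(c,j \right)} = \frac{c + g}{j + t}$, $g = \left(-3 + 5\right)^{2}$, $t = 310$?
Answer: $\frac{145152}{13} \approx 11166.0$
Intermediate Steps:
$g = 4$ ($g = 2^{2} = 4$)
$G{\left(Z,Y \right)} = Y + Z$
$k{\left(c,j \right)} = \frac{4 + c}{310 + j}$ ($k{\left(c,j \right)} = \frac{c + 4}{j + 310} = \frac{4 + c}{310 + j}$)
$\frac{\left(-35 - 13\right)^{2}}{k{\left(61,G{\left(14,-9 \right)} \right)}} = \frac{\left(-35 - 13\right)^{2}}{\frac{1}{310 + \left(-9 + 14\right)} \left(4 + 61\right)} = \frac{\left(-48\right)^{2}}{\frac{1}{310 + 5} \cdot 65} = \frac{2304}{\frac{1}{315} \cdot 65} = \frac{2304}{\frac{13}{63}} = 2304 \cdot \frac{63}{13} = \frac{145152}{13}$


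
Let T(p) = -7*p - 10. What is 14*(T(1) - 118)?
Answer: -1890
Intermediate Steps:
T(p) = -10 - 7*p
14*(T(1) - 118) = 14*((-10 - 7*1) - 118) = 14*((-10 - 7) - 118) = 14*(-17 - 118) = 14*(-135) = -1890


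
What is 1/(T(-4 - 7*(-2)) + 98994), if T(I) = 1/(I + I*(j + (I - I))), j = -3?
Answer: 20/1979879 ≈ 1.0102e-5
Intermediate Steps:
T(I) = -1/(2*I) (T(I) = 1/(I + I*(-3 + (I - I))) = 1/(I + I*(-3 + 0)) = 1/(I + I*(-3)) = 1/(I - 3*I) = 1/(-2*I) = -1/(2*I))
1/(T(-4 - 7*(-2)) + 98994) = 1/(-1/(2*(-4 - 7*(-2))) + 98994) = 1/(-1/(2*(-4 + 14)) + 98994) = 1/(-1/2/10 + 98994) = 1/(-1/2*1/10 + 98994) = 1/(-1/20 + 98994) = 1/(1979879/20) = 20/1979879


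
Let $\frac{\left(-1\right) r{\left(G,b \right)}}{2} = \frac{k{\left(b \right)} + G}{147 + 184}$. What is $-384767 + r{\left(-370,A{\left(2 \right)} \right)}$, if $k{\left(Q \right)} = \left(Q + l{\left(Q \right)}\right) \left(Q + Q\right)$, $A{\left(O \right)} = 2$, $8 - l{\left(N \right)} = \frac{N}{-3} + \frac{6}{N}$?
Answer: $- \frac{382071595}{993} \approx -3.8477 \cdot 10^{5}$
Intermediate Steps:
$l{\left(N \right)} = 8 - \frac{6}{N} + \frac{N}{3}$ ($l{\left(N \right)} = 8 - \left(\frac{N}{-3} + \frac{6}{N}\right) = 8 - \left(N \left(- \frac{1}{3}\right) + \frac{6}{N}\right) = 8 - \left(- \frac{N}{3} + \frac{6}{N}\right) = 8 - \left(\frac{6}{N} - \frac{N}{3}\right) = 8 + \left(- \frac{6}{N} + \frac{N}{3}\right) = 8 - \frac{6}{N} + \frac{N}{3}$)
$k{\left(Q \right)} = 2 Q \left(8 - \frac{6}{Q} + \frac{4 Q}{3}\right)$ ($k{\left(Q \right)} = \left(Q + \left(8 - \frac{6}{Q} + \frac{Q}{3}\right)\right) \left(Q + Q\right) = \left(8 - \frac{6}{Q} + \frac{4 Q}{3}\right) 2 Q = 2 Q \left(8 - \frac{6}{Q} + \frac{4 Q}{3}\right)$)
$r{\left(G,b \right)} = \frac{24}{331} - \frac{32 b}{331} - \frac{16 b^{2}}{993} - \frac{2 G}{331}$ ($r{\left(G,b \right)} = - 2 \frac{\left(-12 + 16 b + \frac{8 b^{2}}{3}\right) + G}{147 + 184} = - 2 \frac{-12 + G + 16 b + \frac{8 b^{2}}{3}}{331} = - 2 \left(-12 + G + 16 b + \frac{8 b^{2}}{3}\right) \frac{1}{331} = - 2 \left(- \frac{12}{331} + \frac{G}{331} + \frac{8 b^{2}}{993} + \frac{16 b}{331}\right) = \frac{24}{331} - \frac{32 b}{331} - \frac{16 b^{2}}{993} - \frac{2 G}{331}$)
$-384767 + r{\left(-370,A{\left(2 \right)} \right)} = -384767 - \left(- \frac{700}{331} + \frac{64}{993}\right) = -384767 + \left(\frac{24}{331} - \frac{64}{331} - \frac{64}{993} + \frac{740}{331}\right) = -384767 + \frac{2036}{993} = - \frac{382071595}{993}$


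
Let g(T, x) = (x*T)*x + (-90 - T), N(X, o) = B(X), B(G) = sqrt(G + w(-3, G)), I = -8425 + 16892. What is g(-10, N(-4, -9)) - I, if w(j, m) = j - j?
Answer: -8507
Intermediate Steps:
w(j, m) = 0
I = 8467
B(G) = sqrt(G) (B(G) = sqrt(G + 0) = sqrt(G))
N(X, o) = sqrt(X)
g(T, x) = -90 - T + T*x**2 (g(T, x) = (T*x)*x + (-90 - T) = T*x**2 + (-90 - T) = -90 - T + T*x**2)
g(-10, N(-4, -9)) - I = (-90 - 1*(-10) - 10*(sqrt(-4))**2) - 1*8467 = (-90 + 10 - 10*(2*I)**2) - 8467 = (-90 + 10 - 10*(-4)) - 8467 = (-90 + 10 + 40) - 8467 = -40 - 8467 = -8507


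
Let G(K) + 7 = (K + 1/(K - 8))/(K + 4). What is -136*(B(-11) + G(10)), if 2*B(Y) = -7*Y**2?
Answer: 58446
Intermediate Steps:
B(Y) = -7*Y**2/2 (B(Y) = (-7*Y**2)/2 = -7*Y**2/2)
G(K) = -7 + (K + 1/(-8 + K))/(4 + K) (G(K) = -7 + (K + 1/(K - 8))/(K + 4) = -7 + (K + 1/(-8 + K))/(4 + K))
-136*(B(-11) + G(10)) = -136*(-7/2*(-11)**2 + (-225 - 20*10 + 6*10**2)/(32 - 1*10**2 + 4*10)) = -136*(-7/2*121 + (-225 - 200 + 6*100)/(32 - 1*100 + 40)) = -136*(-847/2 + (-225 - 200 + 600)/(32 - 100 + 40)) = -136*(-847/2 + 175/(-28)) = -136*(-847/2 - 1/28*175) = -136*(-847/2 - 25/4) = -136*(-1719/4) = 58446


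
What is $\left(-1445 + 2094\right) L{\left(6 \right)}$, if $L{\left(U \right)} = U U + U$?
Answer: $27258$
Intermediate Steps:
$L{\left(U \right)} = U + U^{2}$ ($L{\left(U \right)} = U^{2} + U = U + U^{2}$)
$\left(-1445 + 2094\right) L{\left(6 \right)} = \left(-1445 + 2094\right) 6 \left(1 + 6\right) = 649 \cdot 6 \cdot 7 = 649 \cdot 42 = 27258$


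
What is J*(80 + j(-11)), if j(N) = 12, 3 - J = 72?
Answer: -6348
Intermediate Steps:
J = -69 (J = 3 - 1*72 = 3 - 72 = -69)
J*(80 + j(-11)) = -69*(80 + 12) = -69*92 = -6348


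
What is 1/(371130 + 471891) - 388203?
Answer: -327263281262/843021 ≈ -3.8820e+5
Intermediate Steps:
1/(371130 + 471891) - 388203 = 1/843021 - 388203 = -327263281262/843021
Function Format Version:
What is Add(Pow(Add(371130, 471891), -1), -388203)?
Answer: Rational(-327263281262, 843021) ≈ -3.8820e+5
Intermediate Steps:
Add(Pow(Add(371130, 471891), -1), -388203) = Add(Pow(843021, -1), -388203) = Add(Rational(1, 843021), -388203) = Rational(-327263281262, 843021)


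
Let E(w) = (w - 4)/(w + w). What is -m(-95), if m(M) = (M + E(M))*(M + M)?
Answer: -17951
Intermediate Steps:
E(w) = (-4 + w)/(2*w) (E(w) = (-4 + w)/((2*w)) = (-4 + w)*(1/(2*w)) = (-4 + w)/(2*w))
m(M) = 2*M*(M + (-4 + M)/(2*M)) (m(M) = (M + (-4 + M)/(2*M))*(M + M) = (M + (-4 + M)/(2*M))*(2*M) = 2*M*(M + (-4 + M)/(2*M)))
-m(-95) = -(-4 - 95 + 2*(-95)²) = -(-4 - 95 + 2*9025) = -(-4 - 95 + 18050) = -1*17951 = -17951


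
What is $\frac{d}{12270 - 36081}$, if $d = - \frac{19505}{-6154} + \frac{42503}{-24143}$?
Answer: $- \frac{209345753}{3537743659842} \approx -5.9175 \cdot 10^{-5}$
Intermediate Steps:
$d = \frac{209345753}{148576022}$ ($d = \left(-19505\right) \left(- \frac{1}{6154}\right) + 42503 \left(- \frac{1}{24143}\right) = \frac{19505}{6154} - \frac{42503}{24143} = \frac{209345753}{148576022} \approx 1.409$)
$\frac{d}{12270 - 36081} = \frac{209345753}{148576022 \left(12270 - 36081\right)} = \frac{209345753}{148576022 \left(-23811\right)} = \frac{209345753}{148576022} \left(- \frac{1}{23811}\right) = - \frac{209345753}{3537743659842}$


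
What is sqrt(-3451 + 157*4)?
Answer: I*sqrt(2823) ≈ 53.132*I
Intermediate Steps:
sqrt(-3451 + 157*4) = sqrt(-3451 + 628) = sqrt(-2823) = I*sqrt(2823)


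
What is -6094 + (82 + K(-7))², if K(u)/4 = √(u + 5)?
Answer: 598 + 656*I*√2 ≈ 598.0 + 927.72*I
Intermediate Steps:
K(u) = 4*√(5 + u) (K(u) = 4*√(u + 5) = 4*√(5 + u))
-6094 + (82 + K(-7))² = -6094 + (82 + 4*√(5 - 7))² = -6094 + (82 + 4*√(-2))² = -6094 + (82 + 4*(I*√2))² = -6094 + (82 + 4*I*√2)²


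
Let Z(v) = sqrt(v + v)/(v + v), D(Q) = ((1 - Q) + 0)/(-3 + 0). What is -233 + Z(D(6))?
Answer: -233 + sqrt(30)/10 ≈ -232.45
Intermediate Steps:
D(Q) = -1/3 + Q/3 (D(Q) = (1 - Q)/(-3) = (1 - Q)*(-1/3) = -1/3 + Q/3)
Z(v) = sqrt(2)/(2*sqrt(v)) (Z(v) = sqrt(2*v)/((2*v)) = (sqrt(2)*sqrt(v))*(1/(2*v)) = sqrt(2)/(2*sqrt(v)))
-233 + Z(D(6)) = -233 + sqrt(2)/(2*sqrt(-1/3 + (1/3)*6)) = -233 + sqrt(2)/(2*sqrt(-1/3 + 2)) = -233 + sqrt(2)/(2*sqrt(5/3)) = -233 + sqrt(2)*(sqrt(15)/5)/2 = -233 + sqrt(30)/10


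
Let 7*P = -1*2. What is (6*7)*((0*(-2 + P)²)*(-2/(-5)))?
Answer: 0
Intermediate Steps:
P = -2/7 (P = (-1*2)/7 = (⅐)*(-2) = -2/7 ≈ -0.28571)
(6*7)*((0*(-2 + P)²)*(-2/(-5))) = (6*7)*((0*(-2 - 2/7)²)*(-2/(-5))) = 42*((0*(-16/7)²)*(-2*(-⅕))) = 42*((0*(256/49))*(⅖)) = 42*(0*(⅖)) = 42*0 = 0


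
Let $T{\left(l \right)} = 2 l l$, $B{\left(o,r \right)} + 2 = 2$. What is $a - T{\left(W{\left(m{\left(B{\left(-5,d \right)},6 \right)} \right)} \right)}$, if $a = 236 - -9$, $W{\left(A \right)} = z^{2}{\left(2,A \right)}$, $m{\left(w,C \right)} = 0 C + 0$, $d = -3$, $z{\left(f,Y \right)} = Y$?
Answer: $245$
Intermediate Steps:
$B{\left(o,r \right)} = 0$ ($B{\left(o,r \right)} = -2 + 2 = 0$)
$m{\left(w,C \right)} = 0$ ($m{\left(w,C \right)} = 0 + 0 = 0$)
$W{\left(A \right)} = A^{2}$
$T{\left(l \right)} = 2 l^{2}$
$a = 245$ ($a = 236 + 9 = 245$)
$a - T{\left(W{\left(m{\left(B{\left(-5,d \right)},6 \right)} \right)} \right)} = 245 - 2 \left(0^{2}\right)^{2} = 245 - 2 \cdot 0^{2} = 245 - 2 \cdot 0 = 245 - 0 = 245 + 0 = 245$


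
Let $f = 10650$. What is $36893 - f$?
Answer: $26243$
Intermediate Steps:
$36893 - f = 36893 - 10650 = 26243$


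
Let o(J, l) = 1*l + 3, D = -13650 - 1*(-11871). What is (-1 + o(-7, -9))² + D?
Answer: -1730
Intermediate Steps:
D = -1779 (D = -13650 + 11871 = -1779)
o(J, l) = 3 + l (o(J, l) = l + 3 = 3 + l)
(-1 + o(-7, -9))² + D = (-1 + (3 - 9))² - 1779 = (-1 - 6)² - 1779 = (-7)² - 1779 = 49 - 1779 = -1730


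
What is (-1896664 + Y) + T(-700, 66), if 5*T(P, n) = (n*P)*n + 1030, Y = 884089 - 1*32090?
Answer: -1654299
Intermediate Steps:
Y = 851999 (Y = 884089 - 32090 = 851999)
T(P, n) = 206 + P*n²/5 (T(P, n) = ((n*P)*n + 1030)/5 = ((P*n)*n + 1030)/5 = (P*n² + 1030)/5 = (1030 + P*n²)/5 = 206 + P*n²/5)
(-1896664 + Y) + T(-700, 66) = (-1896664 + 851999) + (206 + (⅕)*(-700)*66²) = -1044665 + (206 + (⅕)*(-700)*4356) = -1044665 + (206 - 609840) = -1044665 - 609634 = -1654299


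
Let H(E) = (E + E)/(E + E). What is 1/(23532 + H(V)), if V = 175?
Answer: 1/23533 ≈ 4.2494e-5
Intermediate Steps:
H(E) = 1 (H(E) = (2*E)/((2*E)) = (2*E)*(1/(2*E)) = 1)
1/(23532 + H(V)) = 1/(23532 + 1) = 1/23533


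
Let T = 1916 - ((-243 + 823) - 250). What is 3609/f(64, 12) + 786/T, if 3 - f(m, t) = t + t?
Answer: -951228/5551 ≈ -171.36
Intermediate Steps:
f(m, t) = 3 - 2*t (f(m, t) = 3 - (t + t) = 3 - 2*t)
T = 1586 (T = 1916 - (580 - 250) = 1916 - 1*330 = 1916 - 330 = 1586)
3609/f(64, 12) + 786/T = 3609/(3 - 2*12) + 786/1586 = 3609/(3 - 24) + 786*(1/1586) = 3609/(-21) + 393/793 = 3609*(-1/21) + 393/793 = -1203/7 + 393/793 = -951228/5551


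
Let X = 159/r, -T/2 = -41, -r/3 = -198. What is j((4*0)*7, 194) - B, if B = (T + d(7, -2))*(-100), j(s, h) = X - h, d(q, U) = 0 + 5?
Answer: 1684241/198 ≈ 8506.3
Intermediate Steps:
r = 594 (r = -3*(-198) = 594)
T = 82 (T = -2*(-41) = 82)
X = 53/198 (X = 159/594 = 159*(1/594) = 53/198 ≈ 0.26768)
d(q, U) = 5
j(s, h) = 53/198 - h
B = -8700 (B = (82 + 5)*(-100) = 87*(-100) = -8700)
j((4*0)*7, 194) - B = (53/198 - 1*194) - 1*(-8700) = (53/198 - 194) + 8700 = -38359/198 + 8700 = 1684241/198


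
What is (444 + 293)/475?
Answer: 737/475 ≈ 1.5516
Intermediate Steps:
(444 + 293)/475 = (1/475)*737 = 737/475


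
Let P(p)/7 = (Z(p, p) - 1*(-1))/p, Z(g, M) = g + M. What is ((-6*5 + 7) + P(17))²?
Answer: 21316/289 ≈ 73.758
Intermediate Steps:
Z(g, M) = M + g
P(p) = 7*(1 + 2*p)/p (P(p) = 7*(((p + p) - 1*(-1))/p) = 7*((2*p + 1)/p) = 7*((1 + 2*p)/p) = 7*(1 + 2*p)/p)
((-6*5 + 7) + P(17))² = ((-6*5 + 7) + (14 + 7/17))² = ((-30 + 7) + (14 + 7*(1/17)))² = (-23 + (14 + 7/17))² = (-23 + 245/17)² = (-146/17)² = 21316/289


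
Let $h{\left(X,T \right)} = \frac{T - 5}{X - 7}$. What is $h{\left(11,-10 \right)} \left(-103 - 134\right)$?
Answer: $\frac{3555}{4} \approx 888.75$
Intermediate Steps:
$h{\left(X,T \right)} = \frac{-5 + T}{-7 + X}$
$h{\left(11,-10 \right)} \left(-103 - 134\right) = \frac{-5 - 10}{-7 + 11} \left(-103 - 134\right) = \frac{1}{4} \left(-15\right) \left(-237\right) = \left(- \frac{15}{4}\right) \left(-237\right) = \frac{3555}{4}$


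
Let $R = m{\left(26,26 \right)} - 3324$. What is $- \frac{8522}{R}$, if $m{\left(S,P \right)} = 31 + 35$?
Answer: $\frac{4261}{1629} \approx 2.6157$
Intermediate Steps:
$m{\left(S,P \right)} = 66$
$R = -3258$ ($R = 66 - 3324 = -3258$)
$- \frac{8522}{R} = - \frac{8522}{-3258} = \left(-8522\right) \left(- \frac{1}{3258}\right) = \frac{4261}{1629}$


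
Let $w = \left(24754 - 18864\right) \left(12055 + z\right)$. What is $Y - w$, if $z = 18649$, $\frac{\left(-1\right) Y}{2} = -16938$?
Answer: $-180812684$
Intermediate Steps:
$Y = 33876$ ($Y = \left(-2\right) \left(-16938\right) = 33876$)
$w = 180846560$ ($w = \left(24754 - 18864\right) \left(12055 + 18649\right) = 5890 \cdot 30704 = 180846560$)
$Y - w = 33876 - 180846560 = -180812684$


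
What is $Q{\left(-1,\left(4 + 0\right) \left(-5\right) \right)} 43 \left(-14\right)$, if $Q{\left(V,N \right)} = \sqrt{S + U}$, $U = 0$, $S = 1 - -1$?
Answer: $- 602 \sqrt{2} \approx -851.36$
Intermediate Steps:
$S = 2$ ($S = 1 + 1 = 2$)
$Q{\left(V,N \right)} = \sqrt{2}$ ($Q{\left(V,N \right)} = \sqrt{2 + 0} = \sqrt{2}$)
$Q{\left(-1,\left(4 + 0\right) \left(-5\right) \right)} 43 \left(-14\right) = \sqrt{2} \cdot 43 \left(-14\right) = 43 \sqrt{2} \left(-14\right) = - 602 \sqrt{2}$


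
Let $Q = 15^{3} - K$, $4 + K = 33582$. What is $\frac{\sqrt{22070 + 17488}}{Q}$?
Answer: $- \frac{\sqrt{39558}}{30203} \approx -0.0065852$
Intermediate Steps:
$K = 33578$ ($K = -4 + 33582 = 33578$)
$Q = -30203$ ($Q = 15^{3} - 33578 = 3375 - 33578 = -30203$)
$\frac{\sqrt{22070 + 17488}}{Q} = \frac{\sqrt{22070 + 17488}}{-30203} = \sqrt{39558} \left(- \frac{1}{30203}\right) = - \frac{\sqrt{39558}}{30203}$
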